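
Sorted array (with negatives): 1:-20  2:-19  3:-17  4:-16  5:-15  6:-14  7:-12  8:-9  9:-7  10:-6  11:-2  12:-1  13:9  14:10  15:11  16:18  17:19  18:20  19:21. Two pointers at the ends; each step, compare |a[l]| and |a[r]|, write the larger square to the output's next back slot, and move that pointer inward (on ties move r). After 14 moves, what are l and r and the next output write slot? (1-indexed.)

l=1 r=19: |-20|<=|21| out[19]=441, r--
l=1 r=18: |-20|<=|20| out[18]=400, r--
l=1 r=17: |-20|>|19| out[17]=400, l++
l=2 r=17: |-19|<=|19| out[16]=361, r--
l=2 r=16: |-19|>|18| out[15]=361, l++
l=3 r=16: |-17|<=|18| out[14]=324, r--
l=3 r=15: |-17|>|11| out[13]=289, l++
l=4 r=15: |-16|>|11| out[12]=256, l++
l=5 r=15: |-15|>|11| out[11]=225, l++
l=6 r=15: |-14|>|11| out[10]=196, l++
l=7 r=15: |-12|>|11| out[9]=144, l++
l=8 r=15: |-9|<=|11| out[8]=121, r--
l=8 r=14: |-9|<=|10| out[7]=100, r--
l=8 r=13: |-9|<=|9| out[6]=81, r--

l=8, r=12, next write slot=5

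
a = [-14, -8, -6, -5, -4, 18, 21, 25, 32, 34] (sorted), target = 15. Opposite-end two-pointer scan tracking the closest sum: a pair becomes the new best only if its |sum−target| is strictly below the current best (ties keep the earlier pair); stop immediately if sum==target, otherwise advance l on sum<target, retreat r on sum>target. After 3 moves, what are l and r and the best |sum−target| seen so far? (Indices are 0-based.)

l=0 r=9: -14+34=20 d=5 *, r--
l=0 r=8: -14+32=18 d=3 *, r--
l=0 r=7: -14+25=11 d=4, l++

l=1, r=7, best |Δ|=3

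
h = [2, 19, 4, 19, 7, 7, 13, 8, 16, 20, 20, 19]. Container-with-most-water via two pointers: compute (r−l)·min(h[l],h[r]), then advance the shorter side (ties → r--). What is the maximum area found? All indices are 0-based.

[0,11] min(2,19)*11=22 best=22 * → l++
[1,11] min(19,19)*10=190 best=190 * → r--
[1,10] min(19,20)*9=171 best=190 → l++
[2,10] min(4,20)*8=32 best=190 → l++
[3,10] min(19,20)*7=133 best=190 → l++
[4,10] min(7,20)*6=42 best=190 → l++
[5,10] min(7,20)*5=35 best=190 → l++
[6,10] min(13,20)*4=52 best=190 → l++
[7,10] min(8,20)*3=24 best=190 → l++
[8,10] min(16,20)*2=32 best=190 → l++
[9,10] min(20,20)*1=20 best=190 → r--

max area = 190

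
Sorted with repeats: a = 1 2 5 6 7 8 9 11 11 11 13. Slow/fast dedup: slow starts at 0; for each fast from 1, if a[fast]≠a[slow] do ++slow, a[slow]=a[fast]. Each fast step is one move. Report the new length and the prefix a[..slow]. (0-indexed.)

length 9; prefix = [1, 2, 5, 6, 7, 8, 9, 11, 13]

slow=0 fast=1: a[fast]=2≠a[slow]=1 write a[1]=2, slow++,fast++
slow=1 fast=2: a[fast]=5≠a[slow]=2 write a[2]=5, slow++,fast++
slow=2 fast=3: a[fast]=6≠a[slow]=5 write a[3]=6, slow++,fast++
slow=3 fast=4: a[fast]=7≠a[slow]=6 write a[4]=7, slow++,fast++
slow=4 fast=5: a[fast]=8≠a[slow]=7 write a[5]=8, slow++,fast++
slow=5 fast=6: a[fast]=9≠a[slow]=8 write a[6]=9, slow++,fast++
slow=6 fast=7: a[fast]=11≠a[slow]=9 write a[7]=11, slow++,fast++
slow=7 fast=8: a[fast]=11=a[slow] dup, fast++
slow=7 fast=9: a[fast]=11=a[slow] dup, fast++
slow=7 fast=10: a[fast]=13≠a[slow]=11 write a[8]=13, slow++,fast++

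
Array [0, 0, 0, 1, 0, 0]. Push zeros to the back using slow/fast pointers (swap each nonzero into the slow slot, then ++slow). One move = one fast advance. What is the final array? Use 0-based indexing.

[1, 0, 0, 0, 0, 0]

(s=0,f=0) a[fast]=0 → fast++
(s=0,f=1) a[fast]=0 → fast++
(s=0,f=2) a[fast]=0 → fast++
(s=0,f=3) a[fast]=1≠0 swap→a[0]=1 → slow++,fast++
(s=1,f=4) a[fast]=0 → fast++
(s=1,f=5) a[fast]=0 → fast++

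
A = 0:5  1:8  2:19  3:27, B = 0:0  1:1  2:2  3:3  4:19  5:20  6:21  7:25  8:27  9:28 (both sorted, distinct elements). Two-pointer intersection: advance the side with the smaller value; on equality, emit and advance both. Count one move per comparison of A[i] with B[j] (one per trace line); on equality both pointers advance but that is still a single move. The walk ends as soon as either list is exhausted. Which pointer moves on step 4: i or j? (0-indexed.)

[i=0,j=0] 5>0 → j++
[i=0,j=1] 5>1 → j++
[i=0,j=2] 5>2 → j++
[i=0,j=3] 5>3 → j++

j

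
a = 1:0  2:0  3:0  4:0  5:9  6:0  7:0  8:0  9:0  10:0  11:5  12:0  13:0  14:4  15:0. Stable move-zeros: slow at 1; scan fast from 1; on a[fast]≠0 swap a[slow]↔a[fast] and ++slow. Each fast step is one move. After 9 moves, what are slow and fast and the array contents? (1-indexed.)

slow=2, fast=10, a=[9, 0, 0, 0, 0, 0, 0, 0, 0, 0, 5, 0, 0, 4, 0]

slow=1 fast=1: a[fast]=0, fast++
slow=1 fast=2: a[fast]=0, fast++
slow=1 fast=3: a[fast]=0, fast++
slow=1 fast=4: a[fast]=0, fast++
slow=1 fast=5: a[fast]=9≠0 swap→a[1]=9, slow++,fast++
slow=2 fast=6: a[fast]=0, fast++
slow=2 fast=7: a[fast]=0, fast++
slow=2 fast=8: a[fast]=0, fast++
slow=2 fast=9: a[fast]=0, fast++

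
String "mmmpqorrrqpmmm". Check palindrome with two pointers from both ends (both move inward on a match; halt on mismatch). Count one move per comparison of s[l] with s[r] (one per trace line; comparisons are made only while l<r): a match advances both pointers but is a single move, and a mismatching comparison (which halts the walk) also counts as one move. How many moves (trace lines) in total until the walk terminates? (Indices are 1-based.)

[1,14] 'm'=='m' → l++,r--
[2,13] 'm'=='m' → l++,r--
[3,12] 'm'=='m' → l++,r--
[4,11] 'p'=='p' → l++,r--
[5,10] 'q'=='q' → l++,r--
[6,9] 'o'!='r' → stop

6 moves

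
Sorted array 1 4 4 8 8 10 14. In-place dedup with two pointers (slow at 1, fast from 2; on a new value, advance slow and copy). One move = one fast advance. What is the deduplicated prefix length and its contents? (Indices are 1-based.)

length 5; prefix = [1, 4, 8, 10, 14]

(s=1,f=2) a[fast]=4≠a[slow]=1 write a[2]=4 → slow++,fast++
(s=2,f=3) a[fast]=4=a[slow] dup → fast++
(s=2,f=4) a[fast]=8≠a[slow]=4 write a[3]=8 → slow++,fast++
(s=3,f=5) a[fast]=8=a[slow] dup → fast++
(s=3,f=6) a[fast]=10≠a[slow]=8 write a[4]=10 → slow++,fast++
(s=4,f=7) a[fast]=14≠a[slow]=10 write a[5]=14 → slow++,fast++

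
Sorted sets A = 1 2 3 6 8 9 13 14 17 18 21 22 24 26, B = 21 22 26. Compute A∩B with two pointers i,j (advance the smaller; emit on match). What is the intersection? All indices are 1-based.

intersection = [21, 22, 26]

[i=1,j=1] 1<21 → i++
[i=2,j=1] 2<21 → i++
[i=3,j=1] 3<21 → i++
[i=4,j=1] 6<21 → i++
[i=5,j=1] 8<21 → i++
[i=6,j=1] 9<21 → i++
[i=7,j=1] 13<21 → i++
[i=8,j=1] 14<21 → i++
[i=9,j=1] 17<21 → i++
[i=10,j=1] 18<21 → i++
[i=11,j=1] 21==21 emit → i++,j++
[i=12,j=2] 22==22 emit → i++,j++
[i=13,j=3] 24<26 → i++
[i=14,j=3] 26==26 emit → i++,j++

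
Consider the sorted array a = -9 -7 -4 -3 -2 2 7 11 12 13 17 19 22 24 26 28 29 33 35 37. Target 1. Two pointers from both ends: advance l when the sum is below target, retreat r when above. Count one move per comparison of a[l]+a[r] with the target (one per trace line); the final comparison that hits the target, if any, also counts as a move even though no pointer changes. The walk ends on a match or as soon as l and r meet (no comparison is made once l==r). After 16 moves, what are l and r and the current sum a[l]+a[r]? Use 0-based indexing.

l=2, r=5, sum=-2

l=0 r=19: -9+37=28 >1, r--
l=0 r=18: -9+35=26 >1, r--
l=0 r=17: -9+33=24 >1, r--
l=0 r=16: -9+29=20 >1, r--
l=0 r=15: -9+28=19 >1, r--
l=0 r=14: -9+26=17 >1, r--
l=0 r=13: -9+24=15 >1, r--
l=0 r=12: -9+22=13 >1, r--
l=0 r=11: -9+19=10 >1, r--
l=0 r=10: -9+17=8 >1, r--
l=0 r=9: -9+13=4 >1, r--
l=0 r=8: -9+12=3 >1, r--
l=0 r=7: -9+11=2 >1, r--
l=0 r=6: -9+7=-2 <1, l++
l=1 r=6: -7+7=0 <1, l++
l=2 r=6: -4+7=3 >1, r--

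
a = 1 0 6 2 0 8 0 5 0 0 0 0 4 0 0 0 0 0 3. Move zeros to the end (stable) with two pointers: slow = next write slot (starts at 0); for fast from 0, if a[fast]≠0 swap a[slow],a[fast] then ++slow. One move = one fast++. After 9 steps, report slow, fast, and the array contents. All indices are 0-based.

slow=5, fast=9, a=[1, 6, 2, 8, 5, 0, 0, 0, 0, 0, 0, 0, 4, 0, 0, 0, 0, 0, 3]

slow=0 fast=0: a[fast]=1≠0 swap→a[0]=1, slow++,fast++
slow=1 fast=1: a[fast]=0, fast++
slow=1 fast=2: a[fast]=6≠0 swap→a[1]=6, slow++,fast++
slow=2 fast=3: a[fast]=2≠0 swap→a[2]=2, slow++,fast++
slow=3 fast=4: a[fast]=0, fast++
slow=3 fast=5: a[fast]=8≠0 swap→a[3]=8, slow++,fast++
slow=4 fast=6: a[fast]=0, fast++
slow=4 fast=7: a[fast]=5≠0 swap→a[4]=5, slow++,fast++
slow=5 fast=8: a[fast]=0, fast++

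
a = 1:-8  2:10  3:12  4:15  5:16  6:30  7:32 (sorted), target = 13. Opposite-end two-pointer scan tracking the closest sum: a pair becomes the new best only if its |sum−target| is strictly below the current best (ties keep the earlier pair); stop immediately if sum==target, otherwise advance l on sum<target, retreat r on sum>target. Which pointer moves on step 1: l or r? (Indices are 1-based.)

l=1 r=7: -8+32=24 d=11 *, r--

r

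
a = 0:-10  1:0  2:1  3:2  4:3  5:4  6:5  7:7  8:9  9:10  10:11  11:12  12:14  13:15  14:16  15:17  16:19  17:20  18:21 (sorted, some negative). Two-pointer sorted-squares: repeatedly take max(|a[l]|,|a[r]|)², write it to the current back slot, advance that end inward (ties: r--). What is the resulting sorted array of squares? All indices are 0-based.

[0,18] |-10|<=|21| out[18]=441 → r--
[0,17] |-10|<=|20| out[17]=400 → r--
[0,16] |-10|<=|19| out[16]=361 → r--
[0,15] |-10|<=|17| out[15]=289 → r--
[0,14] |-10|<=|16| out[14]=256 → r--
[0,13] |-10|<=|15| out[13]=225 → r--
[0,12] |-10|<=|14| out[12]=196 → r--
[0,11] |-10|<=|12| out[11]=144 → r--
[0,10] |-10|<=|11| out[10]=121 → r--
[0,9] |-10|<=|10| out[9]=100 → r--
[0,8] |-10|>|9| out[8]=100 → l++
[1,8] |0|<=|9| out[7]=81 → r--
[1,7] |0|<=|7| out[6]=49 → r--
[1,6] |0|<=|5| out[5]=25 → r--
[1,5] |0|<=|4| out[4]=16 → r--
[1,4] |0|<=|3| out[3]=9 → r--
[1,3] |0|<=|2| out[2]=4 → r--
[1,2] |0|<=|1| out[1]=1 → r--
[1,1] |0|<=|0| out[0]=0 → r--

[0, 1, 4, 9, 16, 25, 49, 81, 100, 100, 121, 144, 196, 225, 256, 289, 361, 400, 441]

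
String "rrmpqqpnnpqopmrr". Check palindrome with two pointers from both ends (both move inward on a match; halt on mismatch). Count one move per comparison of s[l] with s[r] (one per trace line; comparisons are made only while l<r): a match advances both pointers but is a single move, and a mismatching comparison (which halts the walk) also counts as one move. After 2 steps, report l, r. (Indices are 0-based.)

[0,15] 'r'=='r' → l++,r--
[1,14] 'r'=='r' → l++,r--

l=2, r=13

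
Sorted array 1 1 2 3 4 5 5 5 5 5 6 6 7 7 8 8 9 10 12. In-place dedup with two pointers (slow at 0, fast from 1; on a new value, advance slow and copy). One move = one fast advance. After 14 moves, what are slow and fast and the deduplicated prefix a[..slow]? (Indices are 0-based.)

slow=0 fast=1: a[fast]=1=a[slow] dup, fast++
slow=0 fast=2: a[fast]=2≠a[slow]=1 write a[1]=2, slow++,fast++
slow=1 fast=3: a[fast]=3≠a[slow]=2 write a[2]=3, slow++,fast++
slow=2 fast=4: a[fast]=4≠a[slow]=3 write a[3]=4, slow++,fast++
slow=3 fast=5: a[fast]=5≠a[slow]=4 write a[4]=5, slow++,fast++
slow=4 fast=6: a[fast]=5=a[slow] dup, fast++
slow=4 fast=7: a[fast]=5=a[slow] dup, fast++
slow=4 fast=8: a[fast]=5=a[slow] dup, fast++
slow=4 fast=9: a[fast]=5=a[slow] dup, fast++
slow=4 fast=10: a[fast]=6≠a[slow]=5 write a[5]=6, slow++,fast++
slow=5 fast=11: a[fast]=6=a[slow] dup, fast++
slow=5 fast=12: a[fast]=7≠a[slow]=6 write a[6]=7, slow++,fast++
slow=6 fast=13: a[fast]=7=a[slow] dup, fast++
slow=6 fast=14: a[fast]=8≠a[slow]=7 write a[7]=8, slow++,fast++

slow=7, fast=15, prefix=[1, 2, 3, 4, 5, 6, 7, 8]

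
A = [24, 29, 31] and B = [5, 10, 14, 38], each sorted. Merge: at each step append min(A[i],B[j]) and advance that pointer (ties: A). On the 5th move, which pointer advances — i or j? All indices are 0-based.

i

i=0 j=0: A[i]=24>B[j]=5 take 5, j++
i=0 j=1: A[i]=24>B[j]=10 take 10, j++
i=0 j=2: A[i]=24>B[j]=14 take 14, j++
i=0 j=3: A[i]=24<=B[j]=38 take 24, i++
i=1 j=3: A[i]=29<=B[j]=38 take 29, i++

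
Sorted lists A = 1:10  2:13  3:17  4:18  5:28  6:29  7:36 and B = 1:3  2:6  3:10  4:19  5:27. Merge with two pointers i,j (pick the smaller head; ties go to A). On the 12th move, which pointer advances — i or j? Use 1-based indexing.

[i=1,j=1] A[i]=10>B[j]=3 take 3 → j++
[i=1,j=2] A[i]=10>B[j]=6 take 6 → j++
[i=1,j=3] A[i]=10<=B[j]=10 take 10 → i++
[i=2,j=3] A[i]=13>B[j]=10 take 10 → j++
[i=2,j=4] A[i]=13<=B[j]=19 take 13 → i++
[i=3,j=4] A[i]=17<=B[j]=19 take 17 → i++
[i=4,j=4] A[i]=18<=B[j]=19 take 18 → i++
[i=5,j=4] A[i]=28>B[j]=19 take 19 → j++
[i=5,j=5] A[i]=28>B[j]=27 take 27 → j++
[i=5,j=6] B done, take A[i]=28 → i++
[i=6,j=6] B done, take A[i]=29 → i++
[i=7,j=6] B done, take A[i]=36 → i++

i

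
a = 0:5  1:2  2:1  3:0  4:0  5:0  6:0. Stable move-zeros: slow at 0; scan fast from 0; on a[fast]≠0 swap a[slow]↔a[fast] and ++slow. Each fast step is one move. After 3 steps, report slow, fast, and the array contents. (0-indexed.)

slow=0 fast=0: a[fast]=5≠0 swap→a[0]=5, slow++,fast++
slow=1 fast=1: a[fast]=2≠0 swap→a[1]=2, slow++,fast++
slow=2 fast=2: a[fast]=1≠0 swap→a[2]=1, slow++,fast++

slow=3, fast=3, a=[5, 2, 1, 0, 0, 0, 0]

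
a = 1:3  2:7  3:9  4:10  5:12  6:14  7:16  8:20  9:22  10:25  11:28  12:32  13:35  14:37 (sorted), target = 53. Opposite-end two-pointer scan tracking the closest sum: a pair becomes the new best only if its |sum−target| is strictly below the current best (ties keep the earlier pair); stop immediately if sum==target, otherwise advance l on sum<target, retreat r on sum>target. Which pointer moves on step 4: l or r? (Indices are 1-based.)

l

[1,14] 3+37=40 d=13 * → l++
[2,14] 7+37=44 d=9 * → l++
[3,14] 9+37=46 d=7 * → l++
[4,14] 10+37=47 d=6 * → l++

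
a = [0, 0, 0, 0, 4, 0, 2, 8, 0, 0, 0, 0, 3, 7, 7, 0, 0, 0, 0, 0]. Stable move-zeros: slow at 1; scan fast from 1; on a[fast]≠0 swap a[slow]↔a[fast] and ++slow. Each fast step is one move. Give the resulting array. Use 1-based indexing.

[4, 2, 8, 3, 7, 7, 0, 0, 0, 0, 0, 0, 0, 0, 0, 0, 0, 0, 0, 0]

(s=1,f=1) a[fast]=0 → fast++
(s=1,f=2) a[fast]=0 → fast++
(s=1,f=3) a[fast]=0 → fast++
(s=1,f=4) a[fast]=0 → fast++
(s=1,f=5) a[fast]=4≠0 swap→a[1]=4 → slow++,fast++
(s=2,f=6) a[fast]=0 → fast++
(s=2,f=7) a[fast]=2≠0 swap→a[2]=2 → slow++,fast++
(s=3,f=8) a[fast]=8≠0 swap→a[3]=8 → slow++,fast++
(s=4,f=9) a[fast]=0 → fast++
(s=4,f=10) a[fast]=0 → fast++
(s=4,f=11) a[fast]=0 → fast++
(s=4,f=12) a[fast]=0 → fast++
(s=4,f=13) a[fast]=3≠0 swap→a[4]=3 → slow++,fast++
(s=5,f=14) a[fast]=7≠0 swap→a[5]=7 → slow++,fast++
(s=6,f=15) a[fast]=7≠0 swap→a[6]=7 → slow++,fast++
(s=7,f=16) a[fast]=0 → fast++
(s=7,f=17) a[fast]=0 → fast++
(s=7,f=18) a[fast]=0 → fast++
(s=7,f=19) a[fast]=0 → fast++
(s=7,f=20) a[fast]=0 → fast++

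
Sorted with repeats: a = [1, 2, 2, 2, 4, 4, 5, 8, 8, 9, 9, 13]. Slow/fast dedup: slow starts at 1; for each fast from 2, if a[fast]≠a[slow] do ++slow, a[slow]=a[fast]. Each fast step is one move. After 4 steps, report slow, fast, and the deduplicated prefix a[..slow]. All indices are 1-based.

slow=1 fast=2: a[fast]=2≠a[slow]=1 write a[2]=2, slow++,fast++
slow=2 fast=3: a[fast]=2=a[slow] dup, fast++
slow=2 fast=4: a[fast]=2=a[slow] dup, fast++
slow=2 fast=5: a[fast]=4≠a[slow]=2 write a[3]=4, slow++,fast++

slow=3, fast=6, prefix=[1, 2, 4]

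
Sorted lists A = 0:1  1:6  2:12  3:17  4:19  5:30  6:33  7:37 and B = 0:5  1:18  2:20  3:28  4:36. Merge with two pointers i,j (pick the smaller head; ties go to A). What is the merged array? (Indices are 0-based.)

[i=0,j=0] A[i]=1<=B[j]=5 take 1 → i++
[i=1,j=0] A[i]=6>B[j]=5 take 5 → j++
[i=1,j=1] A[i]=6<=B[j]=18 take 6 → i++
[i=2,j=1] A[i]=12<=B[j]=18 take 12 → i++
[i=3,j=1] A[i]=17<=B[j]=18 take 17 → i++
[i=4,j=1] A[i]=19>B[j]=18 take 18 → j++
[i=4,j=2] A[i]=19<=B[j]=20 take 19 → i++
[i=5,j=2] A[i]=30>B[j]=20 take 20 → j++
[i=5,j=3] A[i]=30>B[j]=28 take 28 → j++
[i=5,j=4] A[i]=30<=B[j]=36 take 30 → i++
[i=6,j=4] A[i]=33<=B[j]=36 take 33 → i++
[i=7,j=4] A[i]=37>B[j]=36 take 36 → j++
[i=7,j=5] B done, take A[i]=37 → i++

[1, 5, 6, 12, 17, 18, 19, 20, 28, 30, 33, 36, 37]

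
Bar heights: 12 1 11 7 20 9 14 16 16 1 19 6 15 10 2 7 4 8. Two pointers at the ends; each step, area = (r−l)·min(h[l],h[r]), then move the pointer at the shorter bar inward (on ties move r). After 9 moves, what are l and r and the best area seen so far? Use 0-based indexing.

l=0 r=17: min(12,8)*17=136 best=136 *, r--
l=0 r=16: min(12,4)*16=64 best=136, r--
l=0 r=15: min(12,7)*15=105 best=136, r--
l=0 r=14: min(12,2)*14=28 best=136, r--
l=0 r=13: min(12,10)*13=130 best=136, r--
l=0 r=12: min(12,15)*12=144 best=144 *, l++
l=1 r=12: min(1,15)*11=11 best=144, l++
l=2 r=12: min(11,15)*10=110 best=144, l++
l=3 r=12: min(7,15)*9=63 best=144, l++

l=4, r=12, best area=144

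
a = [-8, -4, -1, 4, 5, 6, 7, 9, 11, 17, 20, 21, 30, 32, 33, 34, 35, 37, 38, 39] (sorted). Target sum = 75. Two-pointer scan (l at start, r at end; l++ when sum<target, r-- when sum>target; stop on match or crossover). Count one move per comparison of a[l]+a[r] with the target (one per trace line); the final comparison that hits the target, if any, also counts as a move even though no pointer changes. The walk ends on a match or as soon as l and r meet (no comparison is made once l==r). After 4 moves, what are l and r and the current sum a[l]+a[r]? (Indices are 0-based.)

l=4, r=19, sum=44

[0,19] -8+39=31 <75 → l++
[1,19] -4+39=35 <75 → l++
[2,19] -1+39=38 <75 → l++
[3,19] 4+39=43 <75 → l++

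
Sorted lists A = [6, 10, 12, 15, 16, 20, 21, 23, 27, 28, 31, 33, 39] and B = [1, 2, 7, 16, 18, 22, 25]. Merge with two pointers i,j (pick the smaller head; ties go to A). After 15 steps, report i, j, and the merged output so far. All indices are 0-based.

i=8, j=7, merged so far=[1, 2, 6, 7, 10, 12, 15, 16, 16, 18, 20, 21, 22, 23, 25]

i=0 j=0: A[i]=6>B[j]=1 take 1, j++
i=0 j=1: A[i]=6>B[j]=2 take 2, j++
i=0 j=2: A[i]=6<=B[j]=7 take 6, i++
i=1 j=2: A[i]=10>B[j]=7 take 7, j++
i=1 j=3: A[i]=10<=B[j]=16 take 10, i++
i=2 j=3: A[i]=12<=B[j]=16 take 12, i++
i=3 j=3: A[i]=15<=B[j]=16 take 15, i++
i=4 j=3: A[i]=16<=B[j]=16 take 16, i++
i=5 j=3: A[i]=20>B[j]=16 take 16, j++
i=5 j=4: A[i]=20>B[j]=18 take 18, j++
i=5 j=5: A[i]=20<=B[j]=22 take 20, i++
i=6 j=5: A[i]=21<=B[j]=22 take 21, i++
i=7 j=5: A[i]=23>B[j]=22 take 22, j++
i=7 j=6: A[i]=23<=B[j]=25 take 23, i++
i=8 j=6: A[i]=27>B[j]=25 take 25, j++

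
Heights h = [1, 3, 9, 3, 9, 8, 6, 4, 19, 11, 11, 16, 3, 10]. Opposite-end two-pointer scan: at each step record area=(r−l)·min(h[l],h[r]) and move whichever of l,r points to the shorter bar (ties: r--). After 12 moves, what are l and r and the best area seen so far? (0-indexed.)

l=8, r=9, best area=99

l=0 r=13: min(1,10)*13=13 best=13 *, l++
l=1 r=13: min(3,10)*12=36 best=36 *, l++
l=2 r=13: min(9,10)*11=99 best=99 *, l++
l=3 r=13: min(3,10)*10=30 best=99, l++
l=4 r=13: min(9,10)*9=81 best=99, l++
l=5 r=13: min(8,10)*8=64 best=99, l++
l=6 r=13: min(6,10)*7=42 best=99, l++
l=7 r=13: min(4,10)*6=24 best=99, l++
l=8 r=13: min(19,10)*5=50 best=99, r--
l=8 r=12: min(19,3)*4=12 best=99, r--
l=8 r=11: min(19,16)*3=48 best=99, r--
l=8 r=10: min(19,11)*2=22 best=99, r--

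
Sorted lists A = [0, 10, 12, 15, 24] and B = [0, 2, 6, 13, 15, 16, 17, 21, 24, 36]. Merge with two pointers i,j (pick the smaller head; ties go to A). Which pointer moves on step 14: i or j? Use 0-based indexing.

[i=0,j=0] A[i]=0<=B[j]=0 take 0 → i++
[i=1,j=0] A[i]=10>B[j]=0 take 0 → j++
[i=1,j=1] A[i]=10>B[j]=2 take 2 → j++
[i=1,j=2] A[i]=10>B[j]=6 take 6 → j++
[i=1,j=3] A[i]=10<=B[j]=13 take 10 → i++
[i=2,j=3] A[i]=12<=B[j]=13 take 12 → i++
[i=3,j=3] A[i]=15>B[j]=13 take 13 → j++
[i=3,j=4] A[i]=15<=B[j]=15 take 15 → i++
[i=4,j=4] A[i]=24>B[j]=15 take 15 → j++
[i=4,j=5] A[i]=24>B[j]=16 take 16 → j++
[i=4,j=6] A[i]=24>B[j]=17 take 17 → j++
[i=4,j=7] A[i]=24>B[j]=21 take 21 → j++
[i=4,j=8] A[i]=24<=B[j]=24 take 24 → i++
[i=5,j=8] A done, take B[j]=24 → j++

j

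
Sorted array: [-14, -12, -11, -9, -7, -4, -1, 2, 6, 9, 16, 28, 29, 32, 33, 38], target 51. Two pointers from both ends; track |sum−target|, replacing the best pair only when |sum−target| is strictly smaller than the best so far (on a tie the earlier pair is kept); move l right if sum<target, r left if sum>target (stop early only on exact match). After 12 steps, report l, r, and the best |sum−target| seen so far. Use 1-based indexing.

[1,16] -14+38=24 d=27 * → l++
[2,16] -12+38=26 d=25 * → l++
[3,16] -11+38=27 d=24 * → l++
[4,16] -9+38=29 d=22 * → l++
[5,16] -7+38=31 d=20 * → l++
[6,16] -4+38=34 d=17 * → l++
[7,16] -1+38=37 d=14 * → l++
[8,16] 2+38=40 d=11 * → l++
[9,16] 6+38=44 d=7 * → l++
[10,16] 9+38=47 d=4 * → l++
[11,16] 16+38=54 d=3 * → r--
[11,15] 16+33=49 d=2 * → l++

l=12, r=15, best |Δ|=2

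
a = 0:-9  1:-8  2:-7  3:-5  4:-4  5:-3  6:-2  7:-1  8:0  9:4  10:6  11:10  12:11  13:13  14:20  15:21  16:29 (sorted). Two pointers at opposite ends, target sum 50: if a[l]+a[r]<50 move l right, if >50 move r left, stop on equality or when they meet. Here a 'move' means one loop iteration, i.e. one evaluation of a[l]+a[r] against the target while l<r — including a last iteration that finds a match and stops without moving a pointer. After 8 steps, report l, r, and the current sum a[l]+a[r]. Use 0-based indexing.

[0,16] -9+29=20 <50 → l++
[1,16] -8+29=21 <50 → l++
[2,16] -7+29=22 <50 → l++
[3,16] -5+29=24 <50 → l++
[4,16] -4+29=25 <50 → l++
[5,16] -3+29=26 <50 → l++
[6,16] -2+29=27 <50 → l++
[7,16] -1+29=28 <50 → l++

l=8, r=16, sum=29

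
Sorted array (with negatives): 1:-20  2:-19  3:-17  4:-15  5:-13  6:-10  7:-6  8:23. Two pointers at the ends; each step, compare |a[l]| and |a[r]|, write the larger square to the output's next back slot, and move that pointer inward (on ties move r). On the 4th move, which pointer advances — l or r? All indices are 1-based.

l=1 r=8: |-20|<=|23| out[8]=529, r--
l=1 r=7: |-20|>|-6| out[7]=400, l++
l=2 r=7: |-19|>|-6| out[6]=361, l++
l=3 r=7: |-17|>|-6| out[5]=289, l++

l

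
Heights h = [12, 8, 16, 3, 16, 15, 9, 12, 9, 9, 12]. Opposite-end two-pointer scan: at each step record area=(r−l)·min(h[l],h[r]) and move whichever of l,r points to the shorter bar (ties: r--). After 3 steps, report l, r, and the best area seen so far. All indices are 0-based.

l=0 r=10: min(12,12)*10=120 best=120 *, r--
l=0 r=9: min(12,9)*9=81 best=120, r--
l=0 r=8: min(12,9)*8=72 best=120, r--

l=0, r=7, best area=120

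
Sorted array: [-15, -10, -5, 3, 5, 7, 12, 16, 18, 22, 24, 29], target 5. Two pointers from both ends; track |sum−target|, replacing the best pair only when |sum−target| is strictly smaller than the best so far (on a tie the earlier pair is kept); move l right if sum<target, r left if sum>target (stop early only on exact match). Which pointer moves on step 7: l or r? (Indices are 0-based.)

[0,11] -15+29=14 d=9 * → r--
[0,10] -15+24=9 d=4 * → r--
[0,9] -15+22=7 d=2 * → r--
[0,8] -15+18=3 d=2 → l++
[1,8] -10+18=8 d=3 → r--
[1,7] -10+16=6 d=1 * → r--
[1,6] -10+12=2 d=3 → l++

l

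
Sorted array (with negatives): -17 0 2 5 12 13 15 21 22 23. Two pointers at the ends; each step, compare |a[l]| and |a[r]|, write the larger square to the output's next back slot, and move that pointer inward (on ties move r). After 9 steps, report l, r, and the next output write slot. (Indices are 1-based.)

l=2, r=2, next write slot=1

l=1 r=10: |-17|<=|23| out[10]=529, r--
l=1 r=9: |-17|<=|22| out[9]=484, r--
l=1 r=8: |-17|<=|21| out[8]=441, r--
l=1 r=7: |-17|>|15| out[7]=289, l++
l=2 r=7: |0|<=|15| out[6]=225, r--
l=2 r=6: |0|<=|13| out[5]=169, r--
l=2 r=5: |0|<=|12| out[4]=144, r--
l=2 r=4: |0|<=|5| out[3]=25, r--
l=2 r=3: |0|<=|2| out[2]=4, r--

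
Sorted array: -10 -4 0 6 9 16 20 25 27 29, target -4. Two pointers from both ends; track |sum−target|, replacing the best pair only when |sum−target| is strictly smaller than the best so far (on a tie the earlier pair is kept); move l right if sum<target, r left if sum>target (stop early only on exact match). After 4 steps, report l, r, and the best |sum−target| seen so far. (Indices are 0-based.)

l=0, r=5, best |Δ|=14

l=0 r=9: -10+29=19 d=23 *, r--
l=0 r=8: -10+27=17 d=21 *, r--
l=0 r=7: -10+25=15 d=19 *, r--
l=0 r=6: -10+20=10 d=14 *, r--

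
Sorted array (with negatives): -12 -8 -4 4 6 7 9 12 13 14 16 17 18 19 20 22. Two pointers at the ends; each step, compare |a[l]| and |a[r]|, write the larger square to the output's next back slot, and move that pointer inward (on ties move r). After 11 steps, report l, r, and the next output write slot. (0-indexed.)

l=1, r=5, next write slot=4

[0,15] |-12|<=|22| out[15]=484 → r--
[0,14] |-12|<=|20| out[14]=400 → r--
[0,13] |-12|<=|19| out[13]=361 → r--
[0,12] |-12|<=|18| out[12]=324 → r--
[0,11] |-12|<=|17| out[11]=289 → r--
[0,10] |-12|<=|16| out[10]=256 → r--
[0,9] |-12|<=|14| out[9]=196 → r--
[0,8] |-12|<=|13| out[8]=169 → r--
[0,7] |-12|<=|12| out[7]=144 → r--
[0,6] |-12|>|9| out[6]=144 → l++
[1,6] |-8|<=|9| out[5]=81 → r--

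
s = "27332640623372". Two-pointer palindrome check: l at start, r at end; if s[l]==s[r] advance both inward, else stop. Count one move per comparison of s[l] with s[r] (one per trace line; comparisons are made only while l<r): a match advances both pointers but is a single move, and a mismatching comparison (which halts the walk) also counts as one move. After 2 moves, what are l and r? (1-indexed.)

[1,14] '2'=='2' → l++,r--
[2,13] '7'=='7' → l++,r--

l=3, r=12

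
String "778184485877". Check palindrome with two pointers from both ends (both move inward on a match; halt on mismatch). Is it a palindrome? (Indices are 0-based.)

not a palindrome (mismatch at 3,8)

l=0 r=11: '7'=='7', l++,r--
l=1 r=10: '7'=='7', l++,r--
l=2 r=9: '8'=='8', l++,r--
l=3 r=8: '1'!='5', stop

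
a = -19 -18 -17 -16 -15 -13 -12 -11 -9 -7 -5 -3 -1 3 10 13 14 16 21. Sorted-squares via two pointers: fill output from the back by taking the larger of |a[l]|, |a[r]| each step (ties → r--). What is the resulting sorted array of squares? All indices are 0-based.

[0,18] |-19|<=|21| out[18]=441 → r--
[0,17] |-19|>|16| out[17]=361 → l++
[1,17] |-18|>|16| out[16]=324 → l++
[2,17] |-17|>|16| out[15]=289 → l++
[3,17] |-16|<=|16| out[14]=256 → r--
[3,16] |-16|>|14| out[13]=256 → l++
[4,16] |-15|>|14| out[12]=225 → l++
[5,16] |-13|<=|14| out[11]=196 → r--
[5,15] |-13|<=|13| out[10]=169 → r--
[5,14] |-13|>|10| out[9]=169 → l++
[6,14] |-12|>|10| out[8]=144 → l++
[7,14] |-11|>|10| out[7]=121 → l++
[8,14] |-9|<=|10| out[6]=100 → r--
[8,13] |-9|>|3| out[5]=81 → l++
[9,13] |-7|>|3| out[4]=49 → l++
[10,13] |-5|>|3| out[3]=25 → l++
[11,13] |-3|<=|3| out[2]=9 → r--
[11,12] |-3|>|-1| out[1]=9 → l++
[12,12] |-1|<=|-1| out[0]=1 → r--

[1, 9, 9, 25, 49, 81, 100, 121, 144, 169, 169, 196, 225, 256, 256, 289, 324, 361, 441]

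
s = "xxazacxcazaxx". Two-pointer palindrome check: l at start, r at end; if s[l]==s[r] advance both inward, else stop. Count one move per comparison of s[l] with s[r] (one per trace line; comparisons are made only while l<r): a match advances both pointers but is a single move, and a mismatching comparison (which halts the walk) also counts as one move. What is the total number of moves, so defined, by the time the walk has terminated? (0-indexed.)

[0,12] 'x'=='x' → l++,r--
[1,11] 'x'=='x' → l++,r--
[2,10] 'a'=='a' → l++,r--
[3,9] 'z'=='z' → l++,r--
[4,8] 'a'=='a' → l++,r--
[5,7] 'c'=='c' → l++,r--

6 moves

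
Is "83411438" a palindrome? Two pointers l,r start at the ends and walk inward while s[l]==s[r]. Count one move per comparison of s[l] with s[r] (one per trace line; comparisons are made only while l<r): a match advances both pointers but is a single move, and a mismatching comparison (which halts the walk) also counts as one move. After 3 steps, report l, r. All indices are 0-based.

l=0 r=7: '8'=='8', l++,r--
l=1 r=6: '3'=='3', l++,r--
l=2 r=5: '4'=='4', l++,r--

l=3, r=4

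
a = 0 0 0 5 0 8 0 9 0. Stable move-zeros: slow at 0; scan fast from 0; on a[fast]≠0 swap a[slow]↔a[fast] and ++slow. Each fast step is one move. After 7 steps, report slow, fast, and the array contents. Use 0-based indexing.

slow=0 fast=0: a[fast]=0, fast++
slow=0 fast=1: a[fast]=0, fast++
slow=0 fast=2: a[fast]=0, fast++
slow=0 fast=3: a[fast]=5≠0 swap→a[0]=5, slow++,fast++
slow=1 fast=4: a[fast]=0, fast++
slow=1 fast=5: a[fast]=8≠0 swap→a[1]=8, slow++,fast++
slow=2 fast=6: a[fast]=0, fast++

slow=2, fast=7, a=[5, 8, 0, 0, 0, 0, 0, 9, 0]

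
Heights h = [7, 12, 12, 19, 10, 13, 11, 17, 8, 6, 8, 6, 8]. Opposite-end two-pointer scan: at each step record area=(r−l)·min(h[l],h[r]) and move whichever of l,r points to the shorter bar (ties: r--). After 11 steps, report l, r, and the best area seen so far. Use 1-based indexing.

[1,13] min(7,8)*12=84 best=84 * → l++
[2,13] min(12,8)*11=88 best=88 * → r--
[2,12] min(12,6)*10=60 best=88 → r--
[2,11] min(12,8)*9=72 best=88 → r--
[2,10] min(12,6)*8=48 best=88 → r--
[2,9] min(12,8)*7=56 best=88 → r--
[2,8] min(12,17)*6=72 best=88 → l++
[3,8] min(12,17)*5=60 best=88 → l++
[4,8] min(19,17)*4=68 best=88 → r--
[4,7] min(19,11)*3=33 best=88 → r--
[4,6] min(19,13)*2=26 best=88 → r--

l=4, r=5, best area=88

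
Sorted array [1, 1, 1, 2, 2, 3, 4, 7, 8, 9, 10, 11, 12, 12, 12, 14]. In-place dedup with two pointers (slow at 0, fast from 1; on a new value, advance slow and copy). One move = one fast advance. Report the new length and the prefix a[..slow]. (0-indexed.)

slow=0 fast=1: a[fast]=1=a[slow] dup, fast++
slow=0 fast=2: a[fast]=1=a[slow] dup, fast++
slow=0 fast=3: a[fast]=2≠a[slow]=1 write a[1]=2, slow++,fast++
slow=1 fast=4: a[fast]=2=a[slow] dup, fast++
slow=1 fast=5: a[fast]=3≠a[slow]=2 write a[2]=3, slow++,fast++
slow=2 fast=6: a[fast]=4≠a[slow]=3 write a[3]=4, slow++,fast++
slow=3 fast=7: a[fast]=7≠a[slow]=4 write a[4]=7, slow++,fast++
slow=4 fast=8: a[fast]=8≠a[slow]=7 write a[5]=8, slow++,fast++
slow=5 fast=9: a[fast]=9≠a[slow]=8 write a[6]=9, slow++,fast++
slow=6 fast=10: a[fast]=10≠a[slow]=9 write a[7]=10, slow++,fast++
slow=7 fast=11: a[fast]=11≠a[slow]=10 write a[8]=11, slow++,fast++
slow=8 fast=12: a[fast]=12≠a[slow]=11 write a[9]=12, slow++,fast++
slow=9 fast=13: a[fast]=12=a[slow] dup, fast++
slow=9 fast=14: a[fast]=12=a[slow] dup, fast++
slow=9 fast=15: a[fast]=14≠a[slow]=12 write a[10]=14, slow++,fast++

length 11; prefix = [1, 2, 3, 4, 7, 8, 9, 10, 11, 12, 14]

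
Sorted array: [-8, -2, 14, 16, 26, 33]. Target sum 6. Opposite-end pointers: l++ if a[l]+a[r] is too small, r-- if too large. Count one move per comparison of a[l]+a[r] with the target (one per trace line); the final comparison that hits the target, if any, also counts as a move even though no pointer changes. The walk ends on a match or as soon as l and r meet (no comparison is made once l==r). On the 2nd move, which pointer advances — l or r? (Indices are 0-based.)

[0,5] -8+33=25 >6 → r--
[0,4] -8+26=18 >6 → r--

r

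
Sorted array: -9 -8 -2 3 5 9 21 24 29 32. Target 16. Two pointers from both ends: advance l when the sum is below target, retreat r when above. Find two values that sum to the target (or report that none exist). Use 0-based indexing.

l=0 r=9: -9+32=23 >16, r--
l=0 r=8: -9+29=20 >16, r--
l=0 r=7: -9+24=15 <16, l++
l=1 r=7: -8+24=16, found

(-8, 24)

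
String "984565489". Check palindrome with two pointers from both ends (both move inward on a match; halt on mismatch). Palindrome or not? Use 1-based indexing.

l=1 r=9: '9'=='9', l++,r--
l=2 r=8: '8'=='8', l++,r--
l=3 r=7: '4'=='4', l++,r--
l=4 r=6: '5'=='5', l++,r--

palindrome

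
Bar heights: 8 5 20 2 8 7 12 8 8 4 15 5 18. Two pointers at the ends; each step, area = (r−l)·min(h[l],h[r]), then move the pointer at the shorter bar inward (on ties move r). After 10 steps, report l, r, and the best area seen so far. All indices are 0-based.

l=2, r=4, best area=180

l=0 r=12: min(8,18)*12=96 best=96 *, l++
l=1 r=12: min(5,18)*11=55 best=96, l++
l=2 r=12: min(20,18)*10=180 best=180 *, r--
l=2 r=11: min(20,5)*9=45 best=180, r--
l=2 r=10: min(20,15)*8=120 best=180, r--
l=2 r=9: min(20,4)*7=28 best=180, r--
l=2 r=8: min(20,8)*6=48 best=180, r--
l=2 r=7: min(20,8)*5=40 best=180, r--
l=2 r=6: min(20,12)*4=48 best=180, r--
l=2 r=5: min(20,7)*3=21 best=180, r--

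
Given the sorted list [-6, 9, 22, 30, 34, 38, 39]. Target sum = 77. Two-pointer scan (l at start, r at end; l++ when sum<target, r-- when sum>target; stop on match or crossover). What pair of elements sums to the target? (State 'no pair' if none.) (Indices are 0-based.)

l=0 r=6: -6+39=33 <77, l++
l=1 r=6: 9+39=48 <77, l++
l=2 r=6: 22+39=61 <77, l++
l=3 r=6: 30+39=69 <77, l++
l=4 r=6: 34+39=73 <77, l++
l=5 r=6: 38+39=77, found

(38, 39)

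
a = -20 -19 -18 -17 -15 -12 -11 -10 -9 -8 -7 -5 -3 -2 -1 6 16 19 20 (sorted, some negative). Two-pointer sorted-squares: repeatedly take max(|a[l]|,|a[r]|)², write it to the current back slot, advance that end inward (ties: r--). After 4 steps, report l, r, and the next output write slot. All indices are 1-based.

l=1 r=19: |-20|<=|20| out[19]=400, r--
l=1 r=18: |-20|>|19| out[18]=400, l++
l=2 r=18: |-19|<=|19| out[17]=361, r--
l=2 r=17: |-19|>|16| out[16]=361, l++

l=3, r=17, next write slot=15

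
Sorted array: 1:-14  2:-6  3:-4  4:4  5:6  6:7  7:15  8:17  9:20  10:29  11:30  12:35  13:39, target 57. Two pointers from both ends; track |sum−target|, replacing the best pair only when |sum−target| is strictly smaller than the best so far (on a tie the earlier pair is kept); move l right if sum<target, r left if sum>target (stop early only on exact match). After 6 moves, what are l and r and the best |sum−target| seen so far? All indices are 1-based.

l=7, r=13, best |Δ|=11

[1,13] -14+39=25 d=32 * → l++
[2,13] -6+39=33 d=24 * → l++
[3,13] -4+39=35 d=22 * → l++
[4,13] 4+39=43 d=14 * → l++
[5,13] 6+39=45 d=12 * → l++
[6,13] 7+39=46 d=11 * → l++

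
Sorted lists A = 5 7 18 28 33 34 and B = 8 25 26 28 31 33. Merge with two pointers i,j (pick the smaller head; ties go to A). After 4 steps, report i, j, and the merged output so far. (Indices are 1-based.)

[i=1,j=1] A[i]=5<=B[j]=8 take 5 → i++
[i=2,j=1] A[i]=7<=B[j]=8 take 7 → i++
[i=3,j=1] A[i]=18>B[j]=8 take 8 → j++
[i=3,j=2] A[i]=18<=B[j]=25 take 18 → i++

i=4, j=2, merged so far=[5, 7, 8, 18]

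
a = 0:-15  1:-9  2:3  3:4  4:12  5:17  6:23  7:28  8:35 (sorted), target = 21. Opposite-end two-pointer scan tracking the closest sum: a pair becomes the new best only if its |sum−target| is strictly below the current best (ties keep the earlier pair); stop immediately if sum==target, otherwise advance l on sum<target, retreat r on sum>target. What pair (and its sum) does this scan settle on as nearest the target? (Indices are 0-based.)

l=0 r=8: -15+35=20 d=1 *, l++
l=1 r=8: -9+35=26 d=5, r--
l=1 r=7: -9+28=19 d=2, l++
l=2 r=7: 3+28=31 d=10, r--
l=2 r=6: 3+23=26 d=5, r--
l=2 r=5: 3+17=20 d=1, l++
l=3 r=5: 4+17=21 d=0 *, stop

pair (4, 17) with sum 21 (|Δ|=0)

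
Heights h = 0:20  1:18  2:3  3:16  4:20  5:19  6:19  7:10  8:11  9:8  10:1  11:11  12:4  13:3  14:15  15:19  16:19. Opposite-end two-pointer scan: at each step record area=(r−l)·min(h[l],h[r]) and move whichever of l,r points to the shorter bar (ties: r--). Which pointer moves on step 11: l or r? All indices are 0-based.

r

[0,16] min(20,19)*16=304 best=304 * → r--
[0,15] min(20,19)*15=285 best=304 → r--
[0,14] min(20,15)*14=210 best=304 → r--
[0,13] min(20,3)*13=39 best=304 → r--
[0,12] min(20,4)*12=48 best=304 → r--
[0,11] min(20,11)*11=121 best=304 → r--
[0,10] min(20,1)*10=10 best=304 → r--
[0,9] min(20,8)*9=72 best=304 → r--
[0,8] min(20,11)*8=88 best=304 → r--
[0,7] min(20,10)*7=70 best=304 → r--
[0,6] min(20,19)*6=114 best=304 → r--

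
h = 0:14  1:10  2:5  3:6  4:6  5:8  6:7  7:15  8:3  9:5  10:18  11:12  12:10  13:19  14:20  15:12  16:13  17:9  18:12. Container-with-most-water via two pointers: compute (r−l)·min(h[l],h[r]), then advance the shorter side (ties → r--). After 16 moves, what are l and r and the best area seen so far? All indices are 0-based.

l=12, r=14, best area=216

l=0 r=18: min(14,12)*18=216 best=216 *, r--
l=0 r=17: min(14,9)*17=153 best=216, r--
l=0 r=16: min(14,13)*16=208 best=216, r--
l=0 r=15: min(14,12)*15=180 best=216, r--
l=0 r=14: min(14,20)*14=196 best=216, l++
l=1 r=14: min(10,20)*13=130 best=216, l++
l=2 r=14: min(5,20)*12=60 best=216, l++
l=3 r=14: min(6,20)*11=66 best=216, l++
l=4 r=14: min(6,20)*10=60 best=216, l++
l=5 r=14: min(8,20)*9=72 best=216, l++
l=6 r=14: min(7,20)*8=56 best=216, l++
l=7 r=14: min(15,20)*7=105 best=216, l++
l=8 r=14: min(3,20)*6=18 best=216, l++
l=9 r=14: min(5,20)*5=25 best=216, l++
l=10 r=14: min(18,20)*4=72 best=216, l++
l=11 r=14: min(12,20)*3=36 best=216, l++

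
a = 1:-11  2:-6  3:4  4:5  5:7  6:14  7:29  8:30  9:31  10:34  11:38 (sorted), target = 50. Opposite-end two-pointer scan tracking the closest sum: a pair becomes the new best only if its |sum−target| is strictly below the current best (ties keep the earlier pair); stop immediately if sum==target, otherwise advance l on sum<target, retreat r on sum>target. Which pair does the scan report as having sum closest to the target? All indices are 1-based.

pair (14, 38) with sum 52 (|Δ|=2)

[1,11] -11+38=27 d=23 * → l++
[2,11] -6+38=32 d=18 * → l++
[3,11] 4+38=42 d=8 * → l++
[4,11] 5+38=43 d=7 * → l++
[5,11] 7+38=45 d=5 * → l++
[6,11] 14+38=52 d=2 * → r--
[6,10] 14+34=48 d=2 → l++
[7,10] 29+34=63 d=13 → r--
[7,9] 29+31=60 d=10 → r--
[7,8] 29+30=59 d=9 → r--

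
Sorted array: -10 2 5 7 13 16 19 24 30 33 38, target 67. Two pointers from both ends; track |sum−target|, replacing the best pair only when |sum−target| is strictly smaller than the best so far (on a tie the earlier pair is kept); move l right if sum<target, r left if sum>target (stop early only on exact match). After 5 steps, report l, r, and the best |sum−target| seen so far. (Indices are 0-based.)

l=5, r=10, best |Δ|=16

l=0 r=10: -10+38=28 d=39 *, l++
l=1 r=10: 2+38=40 d=27 *, l++
l=2 r=10: 5+38=43 d=24 *, l++
l=3 r=10: 7+38=45 d=22 *, l++
l=4 r=10: 13+38=51 d=16 *, l++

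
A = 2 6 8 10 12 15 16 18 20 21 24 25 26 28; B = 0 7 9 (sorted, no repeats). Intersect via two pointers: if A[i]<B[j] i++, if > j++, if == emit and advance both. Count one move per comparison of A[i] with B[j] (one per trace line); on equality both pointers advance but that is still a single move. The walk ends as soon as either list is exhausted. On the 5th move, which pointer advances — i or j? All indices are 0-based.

[i=0,j=0] 2>0 → j++
[i=0,j=1] 2<7 → i++
[i=1,j=1] 6<7 → i++
[i=2,j=1] 8>7 → j++
[i=2,j=2] 8<9 → i++

i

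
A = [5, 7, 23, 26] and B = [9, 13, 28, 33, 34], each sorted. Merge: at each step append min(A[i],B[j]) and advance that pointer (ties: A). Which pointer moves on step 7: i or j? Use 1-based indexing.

j

[i=1,j=1] A[i]=5<=B[j]=9 take 5 → i++
[i=2,j=1] A[i]=7<=B[j]=9 take 7 → i++
[i=3,j=1] A[i]=23>B[j]=9 take 9 → j++
[i=3,j=2] A[i]=23>B[j]=13 take 13 → j++
[i=3,j=3] A[i]=23<=B[j]=28 take 23 → i++
[i=4,j=3] A[i]=26<=B[j]=28 take 26 → i++
[i=5,j=3] A done, take B[j]=28 → j++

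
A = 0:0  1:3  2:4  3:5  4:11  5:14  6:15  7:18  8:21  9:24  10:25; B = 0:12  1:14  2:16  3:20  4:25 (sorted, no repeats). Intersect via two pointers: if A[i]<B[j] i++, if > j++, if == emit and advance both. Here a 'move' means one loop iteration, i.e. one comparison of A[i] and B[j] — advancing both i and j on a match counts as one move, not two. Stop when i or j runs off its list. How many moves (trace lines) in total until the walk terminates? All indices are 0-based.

14 moves

[i=0,j=0] 0<12 → i++
[i=1,j=0] 3<12 → i++
[i=2,j=0] 4<12 → i++
[i=3,j=0] 5<12 → i++
[i=4,j=0] 11<12 → i++
[i=5,j=0] 14>12 → j++
[i=5,j=1] 14==14 emit → i++,j++
[i=6,j=2] 15<16 → i++
[i=7,j=2] 18>16 → j++
[i=7,j=3] 18<20 → i++
[i=8,j=3] 21>20 → j++
[i=8,j=4] 21<25 → i++
[i=9,j=4] 24<25 → i++
[i=10,j=4] 25==25 emit → i++,j++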